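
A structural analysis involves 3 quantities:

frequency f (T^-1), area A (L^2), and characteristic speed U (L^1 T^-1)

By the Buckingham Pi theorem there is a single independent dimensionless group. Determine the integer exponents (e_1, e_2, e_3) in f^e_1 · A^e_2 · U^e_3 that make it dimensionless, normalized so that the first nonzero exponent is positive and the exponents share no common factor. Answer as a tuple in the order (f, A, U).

(2, 1, -2)

L: e_1·(0) + e_2·(2) + e_3·(1) = 0
T: e_1·(-1) + e_2·(0) + e_3·(-1) = 0
Solving this homogeneous linear system for the smallest-integer solution (first nonzero entry positive) gives (2, 1, -2).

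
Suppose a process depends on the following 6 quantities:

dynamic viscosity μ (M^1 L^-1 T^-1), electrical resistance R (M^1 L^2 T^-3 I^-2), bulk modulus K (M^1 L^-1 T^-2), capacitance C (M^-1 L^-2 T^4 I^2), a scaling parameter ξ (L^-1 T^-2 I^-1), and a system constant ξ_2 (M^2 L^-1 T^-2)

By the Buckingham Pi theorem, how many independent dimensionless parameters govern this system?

There are 6 variables and 4 base dimensions (M, L, T, I).
The dimension matrix has rank 4.
Independent dimensionless groups: 6 − 4 = 2.

2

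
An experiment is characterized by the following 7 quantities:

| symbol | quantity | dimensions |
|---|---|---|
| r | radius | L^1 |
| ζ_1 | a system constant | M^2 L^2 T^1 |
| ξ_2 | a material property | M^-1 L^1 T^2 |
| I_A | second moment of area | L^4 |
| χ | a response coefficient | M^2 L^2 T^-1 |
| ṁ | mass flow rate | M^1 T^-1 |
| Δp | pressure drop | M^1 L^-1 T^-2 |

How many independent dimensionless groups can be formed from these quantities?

There are 7 variables and 3 base dimensions (M, L, T).
The dimension matrix has rank 3.
Independent dimensionless groups: 7 − 3 = 4.

4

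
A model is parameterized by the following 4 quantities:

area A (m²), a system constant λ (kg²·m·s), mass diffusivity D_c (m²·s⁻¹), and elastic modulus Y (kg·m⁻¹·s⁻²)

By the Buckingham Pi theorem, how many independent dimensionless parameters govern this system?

There are 4 variables and 3 base dimensions (M, L, T).
The dimension matrix has rank 3.
Independent dimensionless groups: 4 − 3 = 1.

1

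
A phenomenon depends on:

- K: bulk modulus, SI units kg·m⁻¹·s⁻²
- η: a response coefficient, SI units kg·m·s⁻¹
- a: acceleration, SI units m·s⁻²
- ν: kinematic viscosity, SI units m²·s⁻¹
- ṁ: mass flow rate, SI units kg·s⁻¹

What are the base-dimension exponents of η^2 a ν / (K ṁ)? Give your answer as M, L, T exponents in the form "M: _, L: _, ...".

Collect each base-dimension exponent across the product:
  M: −(1) + 2·(1) + (0) + (0) − (1) = 0
  L: −(-1) + 2·(1) + (1) + (2) − (0) = 6
  T: −(-2) + 2·(-1) + (-2) + (-1) − (-1) = -2
So the dimensions are [L⁶ T⁻²].

M: 0, L: 6, T: -2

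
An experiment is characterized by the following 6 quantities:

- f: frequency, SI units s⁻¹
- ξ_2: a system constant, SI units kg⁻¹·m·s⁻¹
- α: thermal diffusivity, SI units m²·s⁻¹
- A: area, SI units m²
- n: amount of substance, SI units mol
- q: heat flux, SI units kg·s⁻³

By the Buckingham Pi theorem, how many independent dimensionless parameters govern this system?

2

There are 6 variables and 4 base dimensions (M, L, T, N).
The dimension matrix has rank 4.
Independent dimensionless groups: 6 − 4 = 2.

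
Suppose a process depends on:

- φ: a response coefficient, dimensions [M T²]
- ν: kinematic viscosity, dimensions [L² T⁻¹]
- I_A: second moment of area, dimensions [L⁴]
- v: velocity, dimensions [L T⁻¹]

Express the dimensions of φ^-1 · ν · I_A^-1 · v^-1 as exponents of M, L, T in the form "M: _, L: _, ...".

M: -1, L: -3, T: -2

Collect each base-dimension exponent across the product:
  M: −(1) + (0) − (0) − (0) = -1
  L: −(0) + (2) − (4) − (1) = -3
  T: −(2) + (-1) − (0) − (-1) = -2
So the dimensions are [M⁻¹ L⁻³ T⁻²].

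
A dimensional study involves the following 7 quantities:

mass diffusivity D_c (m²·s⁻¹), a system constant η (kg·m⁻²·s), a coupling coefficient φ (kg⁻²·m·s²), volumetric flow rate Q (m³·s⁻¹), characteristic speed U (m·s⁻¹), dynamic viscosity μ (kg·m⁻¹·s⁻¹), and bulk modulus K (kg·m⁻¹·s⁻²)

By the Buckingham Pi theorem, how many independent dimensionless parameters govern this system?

4

There are 7 variables and 3 base dimensions (M, L, T).
The dimension matrix has rank 3.
Independent dimensionless groups: 7 − 3 = 4.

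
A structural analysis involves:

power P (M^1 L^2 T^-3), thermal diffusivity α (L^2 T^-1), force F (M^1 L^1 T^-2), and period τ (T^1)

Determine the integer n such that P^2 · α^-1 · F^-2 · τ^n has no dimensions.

1

Balance the T exponent: (1)·n from τ, plus 2·(-3) − (-1) − 2·(-2) = -1 from the rest, must sum to zero.
n − 1 = 0, so n = 1.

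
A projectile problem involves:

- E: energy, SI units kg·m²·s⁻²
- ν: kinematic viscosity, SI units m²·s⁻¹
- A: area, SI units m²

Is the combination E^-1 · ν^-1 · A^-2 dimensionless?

no

Sum the exponent of each base dimension across the product:
  M: −[E]_M − [ν]_M − 2·[A]_M = −(1) − (0) − 2·(0) = -1
  L: −[E]_L − [ν]_L − 2·[A]_L = −(2) − (2) − 2·(2) = -8
  T: −[E]_T − [ν]_T − 2·[A]_T = −(-2) − (-1) − 2·(0) = 3
Net dimensions [M⁻¹ L⁻⁸ T³] ≠ [1] — not dimensionless.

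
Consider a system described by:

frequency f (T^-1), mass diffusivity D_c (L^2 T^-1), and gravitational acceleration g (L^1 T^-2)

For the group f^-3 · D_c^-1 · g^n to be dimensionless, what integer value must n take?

2

Balance the L exponent: (1)·n from g, plus −3·(0) − (2) = -2 from the rest, must sum to zero.
n − 2 = 0, so n = 2.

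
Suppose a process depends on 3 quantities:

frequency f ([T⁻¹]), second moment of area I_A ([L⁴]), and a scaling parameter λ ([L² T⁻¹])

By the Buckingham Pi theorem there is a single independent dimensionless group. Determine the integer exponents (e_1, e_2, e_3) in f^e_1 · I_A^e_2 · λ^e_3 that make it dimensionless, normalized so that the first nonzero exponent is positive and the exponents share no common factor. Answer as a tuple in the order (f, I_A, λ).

L: e_1·(0) + e_2·(4) + e_3·(2) = 0
T: e_1·(-1) + e_2·(0) + e_3·(-1) = 0
Solving this homogeneous linear system for the smallest-integer solution (first nonzero entry positive) gives (2, 1, -2).

(2, 1, -2)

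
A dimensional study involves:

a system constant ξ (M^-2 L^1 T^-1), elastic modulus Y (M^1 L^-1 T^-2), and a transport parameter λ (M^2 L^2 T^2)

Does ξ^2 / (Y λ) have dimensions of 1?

no

Sum the exponent of each base dimension across the product:
  M: 2·[ξ]_M − [Y]_M − [λ]_M = 2·(-2) − (1) − (2) = -7
  L: 2·[ξ]_L − [Y]_L − [λ]_L = 2·(1) − (-1) − (2) = 1
  T: 2·[ξ]_T − [Y]_T − [λ]_T = 2·(-1) − (-2) − (2) = -2
Net dimensions [M⁻⁷ L T⁻²] ≠ [1] — not dimensionless.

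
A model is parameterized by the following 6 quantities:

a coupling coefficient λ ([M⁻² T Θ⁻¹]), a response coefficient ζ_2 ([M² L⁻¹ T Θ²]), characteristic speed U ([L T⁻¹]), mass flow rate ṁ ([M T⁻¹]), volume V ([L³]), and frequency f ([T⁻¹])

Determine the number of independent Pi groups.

2

There are 6 variables and 4 base dimensions (M, L, T, Θ).
The dimension matrix has rank 4.
Independent dimensionless groups: 6 − 4 = 2.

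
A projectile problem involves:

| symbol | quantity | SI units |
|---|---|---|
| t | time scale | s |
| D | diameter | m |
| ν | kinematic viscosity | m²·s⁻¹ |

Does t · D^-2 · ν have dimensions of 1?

yes

Sum the exponent of each base dimension across the product:
  M: [t]_M − 2·[D]_M + [ν]_M = (0) − 2·(0) + (0) = 0
  L: [t]_L − 2·[D]_L + [ν]_L = (0) − 2·(1) + (2) = 0
  T: [t]_T − 2·[D]_T + [ν]_T = (1) − 2·(0) + (-1) = 0
All base exponents vanish — dimensionless.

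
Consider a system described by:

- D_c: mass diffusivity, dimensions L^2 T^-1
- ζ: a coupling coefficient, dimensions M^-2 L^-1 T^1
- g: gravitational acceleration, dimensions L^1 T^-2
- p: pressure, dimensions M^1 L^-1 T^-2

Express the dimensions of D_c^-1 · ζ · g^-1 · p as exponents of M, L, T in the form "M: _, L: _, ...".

Collect each base-dimension exponent across the product:
  M: −(0) + (-2) − (0) + (1) = -1
  L: −(2) + (-1) − (1) + (-1) = -5
  T: −(-1) + (1) − (-2) + (-2) = 2
So the dimensions are [M⁻¹ L⁻⁵ T²].

M: -1, L: -5, T: 2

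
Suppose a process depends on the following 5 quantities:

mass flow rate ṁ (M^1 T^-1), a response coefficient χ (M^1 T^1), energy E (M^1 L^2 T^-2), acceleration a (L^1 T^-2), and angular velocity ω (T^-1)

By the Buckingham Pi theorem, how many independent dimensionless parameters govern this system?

2

There are 5 variables and 3 base dimensions (M, L, T).
The dimension matrix has rank 3.
Independent dimensionless groups: 5 − 3 = 2.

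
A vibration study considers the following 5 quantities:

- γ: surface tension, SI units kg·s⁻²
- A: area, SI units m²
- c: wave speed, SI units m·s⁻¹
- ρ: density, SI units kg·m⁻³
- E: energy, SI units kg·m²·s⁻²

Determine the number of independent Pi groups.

2

There are 5 variables and 3 base dimensions (M, L, T).
The dimension matrix has rank 3.
Independent dimensionless groups: 5 − 3 = 2.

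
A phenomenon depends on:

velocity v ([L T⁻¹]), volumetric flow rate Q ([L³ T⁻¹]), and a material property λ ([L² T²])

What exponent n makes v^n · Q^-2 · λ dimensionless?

4

Balance the L exponent: (1)·n from v, plus −2·(3) + (2) = -4 from the rest, must sum to zero.
n − 4 = 0, so n = 4.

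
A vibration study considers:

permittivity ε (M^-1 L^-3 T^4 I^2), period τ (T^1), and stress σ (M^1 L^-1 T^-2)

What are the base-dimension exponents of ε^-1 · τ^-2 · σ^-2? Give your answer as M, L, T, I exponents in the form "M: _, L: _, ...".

M: -1, L: 5, T: -2, I: -2

Collect each base-dimension exponent across the product:
  M: −(-1) − 2·(0) − 2·(1) = -1
  L: −(-3) − 2·(0) − 2·(-1) = 5
  T: −(4) − 2·(1) − 2·(-2) = -2
  I: −(2) − 2·(0) − 2·(0) = -2
So the dimensions are [M⁻¹ L⁵ T⁻² I⁻²].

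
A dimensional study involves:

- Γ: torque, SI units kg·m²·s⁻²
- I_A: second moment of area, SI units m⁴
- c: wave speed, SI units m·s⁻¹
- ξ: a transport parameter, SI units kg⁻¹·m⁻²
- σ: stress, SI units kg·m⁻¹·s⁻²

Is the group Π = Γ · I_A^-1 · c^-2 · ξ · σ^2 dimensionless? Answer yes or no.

no

Sum the exponent of each base dimension across the product:
  M: [Γ]_M − [I_A]_M − 2·[c]_M + [ξ]_M + 2·[σ]_M = (1) − (0) − 2·(0) + (-1) + 2·(1) = 2
  L: [Γ]_L − [I_A]_L − 2·[c]_L + [ξ]_L + 2·[σ]_L = (2) − (4) − 2·(1) + (-2) + 2·(-1) = -8
  T: [Γ]_T − [I_A]_T − 2·[c]_T + [ξ]_T + 2·[σ]_T = (-2) − (0) − 2·(-1) + (0) + 2·(-2) = -4
Net dimensions [M² L⁻⁸ T⁻⁴] ≠ [1] — not dimensionless.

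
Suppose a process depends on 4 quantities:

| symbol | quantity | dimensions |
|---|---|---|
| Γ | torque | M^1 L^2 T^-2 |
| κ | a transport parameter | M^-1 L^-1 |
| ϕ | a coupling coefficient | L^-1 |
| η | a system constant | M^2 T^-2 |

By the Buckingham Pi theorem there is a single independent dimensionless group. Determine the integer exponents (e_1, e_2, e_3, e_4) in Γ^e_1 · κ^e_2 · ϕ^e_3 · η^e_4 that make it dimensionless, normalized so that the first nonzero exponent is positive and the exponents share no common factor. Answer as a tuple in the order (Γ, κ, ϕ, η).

(1, -1, 3, -1)

M: e_1·(1) + e_2·(-1) + e_3·(0) + e_4·(2) = 0
L: e_1·(2) + e_2·(-1) + e_3·(-1) + e_4·(0) = 0
T: e_1·(-2) + e_2·(0) + e_3·(0) + e_4·(-2) = 0
Solving this homogeneous linear system for the smallest-integer solution (first nonzero entry positive) gives (1, -1, 3, -1).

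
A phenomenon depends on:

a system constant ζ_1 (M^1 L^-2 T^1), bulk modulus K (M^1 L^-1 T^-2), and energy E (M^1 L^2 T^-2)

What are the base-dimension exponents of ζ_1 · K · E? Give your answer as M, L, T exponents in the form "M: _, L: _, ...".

M: 3, L: -1, T: -3

Collect each base-dimension exponent across the product:
  M: (1) + (1) + (1) = 3
  L: (-2) + (-1) + (2) = -1
  T: (1) + (-2) + (-2) = -3
So the dimensions are [M³ L⁻¹ T⁻³].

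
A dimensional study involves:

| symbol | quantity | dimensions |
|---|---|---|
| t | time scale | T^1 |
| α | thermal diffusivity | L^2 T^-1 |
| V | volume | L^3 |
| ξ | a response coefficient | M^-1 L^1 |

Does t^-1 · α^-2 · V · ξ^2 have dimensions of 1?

Sum the exponent of each base dimension across the product:
  M: −[t]_M − 2·[α]_M + [V]_M + 2·[ξ]_M = −(0) − 2·(0) + (0) + 2·(-1) = -2
  L: −[t]_L − 2·[α]_L + [V]_L + 2·[ξ]_L = −(0) − 2·(2) + (3) + 2·(1) = 1
  T: −[t]_T − 2·[α]_T + [V]_T + 2·[ξ]_T = −(1) − 2·(-1) + (0) + 2·(0) = 1
Net dimensions [M⁻² L T] ≠ [1] — not dimensionless.

no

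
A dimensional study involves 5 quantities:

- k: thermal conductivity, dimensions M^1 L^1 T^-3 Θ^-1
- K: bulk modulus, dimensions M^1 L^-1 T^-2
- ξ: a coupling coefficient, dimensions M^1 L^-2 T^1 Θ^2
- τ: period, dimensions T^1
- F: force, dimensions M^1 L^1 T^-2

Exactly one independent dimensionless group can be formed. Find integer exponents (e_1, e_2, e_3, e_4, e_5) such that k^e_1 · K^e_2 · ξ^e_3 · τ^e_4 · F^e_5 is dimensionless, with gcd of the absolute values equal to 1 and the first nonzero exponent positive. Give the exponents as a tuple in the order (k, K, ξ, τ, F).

(4, -3, 2, -2, -3)

M: e_1·(1) + e_2·(1) + e_3·(1) + e_4·(0) + e_5·(1) = 0
L: e_1·(1) + e_2·(-1) + e_3·(-2) + e_4·(0) + e_5·(1) = 0
T: e_1·(-3) + e_2·(-2) + e_3·(1) + e_4·(1) + e_5·(-2) = 0
Θ: e_1·(-1) + e_2·(0) + e_3·(2) + e_4·(0) + e_5·(0) = 0
Solving this homogeneous linear system for the smallest-integer solution (first nonzero entry positive) gives (4, -3, 2, -2, -3).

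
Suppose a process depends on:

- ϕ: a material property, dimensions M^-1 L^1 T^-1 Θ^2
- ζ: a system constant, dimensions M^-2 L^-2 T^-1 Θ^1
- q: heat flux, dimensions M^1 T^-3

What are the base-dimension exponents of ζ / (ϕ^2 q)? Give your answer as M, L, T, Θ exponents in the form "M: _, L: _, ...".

M: -1, L: -4, T: 4, Θ: -3

Collect each base-dimension exponent across the product:
  M: −2·(-1) + (-2) − (1) = -1
  L: −2·(1) + (-2) − (0) = -4
  T: −2·(-1) + (-1) − (-3) = 4
  Θ: −2·(2) + (1) − (0) = -3
So the dimensions are [M⁻¹ L⁻⁴ T⁴ Θ⁻³].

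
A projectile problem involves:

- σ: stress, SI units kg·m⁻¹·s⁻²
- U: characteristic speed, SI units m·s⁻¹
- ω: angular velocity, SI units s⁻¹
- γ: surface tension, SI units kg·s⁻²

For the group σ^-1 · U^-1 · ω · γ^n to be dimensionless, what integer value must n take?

1

Balance the M exponent: (1)·n from γ, plus −(1) − (0) + (0) = -1 from the rest, must sum to zero.
n − 1 = 0, so n = 1.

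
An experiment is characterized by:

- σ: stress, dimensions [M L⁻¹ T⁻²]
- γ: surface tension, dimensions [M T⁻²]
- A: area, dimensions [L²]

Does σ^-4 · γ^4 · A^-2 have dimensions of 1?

yes

Sum the exponent of each base dimension across the product:
  M: −4·[σ]_M + 4·[γ]_M − 2·[A]_M = −4·(1) + 4·(1) − 2·(0) = 0
  L: −4·[σ]_L + 4·[γ]_L − 2·[A]_L = −4·(-1) + 4·(0) − 2·(2) = 0
  T: −4·[σ]_T + 4·[γ]_T − 2·[A]_T = −4·(-2) + 4·(-2) − 2·(0) = 0
All base exponents vanish — dimensionless.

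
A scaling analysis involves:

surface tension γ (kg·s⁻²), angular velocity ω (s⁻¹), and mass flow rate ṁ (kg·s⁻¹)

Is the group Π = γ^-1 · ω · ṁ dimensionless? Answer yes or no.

yes

Sum the exponent of each base dimension across the product:
  M: −[γ]_M + [ω]_M + [ṁ]_M = −(1) + (0) + (1) = 0
  L: −[γ]_L + [ω]_L + [ṁ]_L = −(0) + (0) + (0) = 0
  T: −[γ]_T + [ω]_T + [ṁ]_T = −(-2) + (-1) + (-1) = 0
  Θ: −[γ]_Θ + [ω]_Θ + [ṁ]_Θ = −(0) + (0) + (0) = 0
All base exponents vanish — dimensionless.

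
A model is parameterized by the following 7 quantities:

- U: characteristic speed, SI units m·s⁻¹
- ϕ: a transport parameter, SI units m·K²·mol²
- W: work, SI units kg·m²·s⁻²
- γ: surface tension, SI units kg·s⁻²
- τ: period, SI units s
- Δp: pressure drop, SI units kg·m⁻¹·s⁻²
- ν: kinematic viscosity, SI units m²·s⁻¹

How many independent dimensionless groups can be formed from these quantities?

3

There are 7 variables and 5 base dimensions (M, L, T, Θ, N).
The dimension matrix has rank 4 (less than 5: the dimension vectors are linearly dependent).
Independent dimensionless groups: 7 − 4 = 3.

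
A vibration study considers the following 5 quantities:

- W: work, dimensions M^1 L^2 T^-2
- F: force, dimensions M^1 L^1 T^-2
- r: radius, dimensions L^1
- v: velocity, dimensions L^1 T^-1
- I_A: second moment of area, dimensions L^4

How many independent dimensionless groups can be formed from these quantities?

There are 5 variables and 3 base dimensions (M, L, T).
The dimension matrix has rank 3.
Independent dimensionless groups: 5 − 3 = 2.

2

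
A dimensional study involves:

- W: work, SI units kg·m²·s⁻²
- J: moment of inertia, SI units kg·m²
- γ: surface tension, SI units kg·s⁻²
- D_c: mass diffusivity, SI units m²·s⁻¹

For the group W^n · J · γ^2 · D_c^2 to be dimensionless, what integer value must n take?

-3

Balance the M exponent: (1)·n from W, plus (1) + 2·(1) + 2·(0) = 3 from the rest, must sum to zero.
n + 3 = 0, so n = -3.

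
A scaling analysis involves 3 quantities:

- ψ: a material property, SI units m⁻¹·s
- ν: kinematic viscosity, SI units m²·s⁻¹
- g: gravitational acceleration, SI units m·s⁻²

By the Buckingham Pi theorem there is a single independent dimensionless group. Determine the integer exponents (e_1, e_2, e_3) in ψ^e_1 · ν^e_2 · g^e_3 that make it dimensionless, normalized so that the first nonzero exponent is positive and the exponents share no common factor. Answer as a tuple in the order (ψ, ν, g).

L: e_1·(-1) + e_2·(2) + e_3·(1) = 0
T: e_1·(1) + e_2·(-1) + e_3·(-2) = 0
Solving this homogeneous linear system for the smallest-integer solution (first nonzero entry positive) gives (3, 1, 1).

(3, 1, 1)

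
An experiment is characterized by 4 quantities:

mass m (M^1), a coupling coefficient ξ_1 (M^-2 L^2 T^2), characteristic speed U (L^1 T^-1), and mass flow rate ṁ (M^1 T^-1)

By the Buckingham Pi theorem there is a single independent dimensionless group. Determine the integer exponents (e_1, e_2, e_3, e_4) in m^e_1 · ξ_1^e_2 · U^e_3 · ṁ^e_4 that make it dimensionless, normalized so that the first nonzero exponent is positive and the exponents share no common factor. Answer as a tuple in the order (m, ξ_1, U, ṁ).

M: e_1·(1) + e_2·(-2) + e_3·(0) + e_4·(1) = 0
L: e_1·(0) + e_2·(2) + e_3·(1) + e_4·(0) = 0
T: e_1·(0) + e_2·(2) + e_3·(-1) + e_4·(-1) = 0
Solving this homogeneous linear system for the smallest-integer solution (first nonzero entry positive) gives (2, -1, 2, -4).

(2, -1, 2, -4)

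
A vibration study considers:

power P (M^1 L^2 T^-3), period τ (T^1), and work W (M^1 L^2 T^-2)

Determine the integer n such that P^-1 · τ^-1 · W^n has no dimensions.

1

Balance the M exponent: (1)·n from W, plus −(1) − (0) = -1 from the rest, must sum to zero.
n − 1 = 0, so n = 1.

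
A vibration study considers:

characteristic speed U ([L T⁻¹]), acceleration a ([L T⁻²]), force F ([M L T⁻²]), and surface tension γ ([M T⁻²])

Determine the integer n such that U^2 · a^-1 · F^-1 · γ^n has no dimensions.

Balance the M exponent: (1)·n from γ, plus 2·(0) − (0) − (1) = -1 from the rest, must sum to zero.
n − 1 = 0, so n = 1.

1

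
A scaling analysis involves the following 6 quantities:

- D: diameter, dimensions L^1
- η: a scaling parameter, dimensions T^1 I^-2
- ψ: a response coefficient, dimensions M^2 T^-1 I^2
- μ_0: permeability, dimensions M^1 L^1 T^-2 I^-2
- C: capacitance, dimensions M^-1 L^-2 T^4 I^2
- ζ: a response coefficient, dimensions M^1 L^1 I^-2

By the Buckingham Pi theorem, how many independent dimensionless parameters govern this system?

There are 6 variables and 4 base dimensions (M, L, T, I).
The dimension matrix has rank 4.
Independent dimensionless groups: 6 − 4 = 2.

2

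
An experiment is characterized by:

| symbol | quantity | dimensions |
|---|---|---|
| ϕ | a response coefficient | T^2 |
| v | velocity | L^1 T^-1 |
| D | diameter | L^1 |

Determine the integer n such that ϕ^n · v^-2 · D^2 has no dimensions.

-1

Balance the T exponent: (2)·n from ϕ, plus −2·(-1) + 2·(0) = 2 from the rest, must sum to zero.
2n + 2 = 0, so n = -1.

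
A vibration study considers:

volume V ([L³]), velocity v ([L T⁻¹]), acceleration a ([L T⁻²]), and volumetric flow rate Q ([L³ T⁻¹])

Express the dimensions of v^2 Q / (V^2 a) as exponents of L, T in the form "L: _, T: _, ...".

L: -2, T: -1

Collect each base-dimension exponent across the product:
  L: −2·(3) + 2·(1) − (1) + (3) = -2
  T: −2·(0) + 2·(-1) − (-2) + (-1) = -1
So the dimensions are [L⁻² T⁻¹].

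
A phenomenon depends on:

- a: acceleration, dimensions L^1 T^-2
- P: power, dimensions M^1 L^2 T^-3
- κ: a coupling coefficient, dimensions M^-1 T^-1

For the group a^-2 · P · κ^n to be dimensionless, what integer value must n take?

1

Balance the M exponent: (-1)·n from κ, plus −2·(0) + (1) = 1 from the rest, must sum to zero.
−n + 1 = 0, so n = 1.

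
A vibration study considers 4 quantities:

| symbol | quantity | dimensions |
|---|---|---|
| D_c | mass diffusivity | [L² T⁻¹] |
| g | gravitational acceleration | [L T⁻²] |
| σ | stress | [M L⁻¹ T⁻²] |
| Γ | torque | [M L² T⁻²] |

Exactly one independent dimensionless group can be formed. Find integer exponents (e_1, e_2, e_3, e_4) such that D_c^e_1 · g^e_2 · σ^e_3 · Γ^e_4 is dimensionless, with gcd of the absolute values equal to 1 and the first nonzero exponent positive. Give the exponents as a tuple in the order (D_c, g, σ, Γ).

M: e_1·(0) + e_2·(0) + e_3·(1) + e_4·(1) = 0
L: e_1·(2) + e_2·(1) + e_3·(-1) + e_4·(2) = 0
T: e_1·(-1) + e_2·(-2) + e_3·(-2) + e_4·(-2) = 0
Solving this homogeneous linear system for the smallest-integer solution (first nonzero entry positive) gives (2, -1, 1, -1).

(2, -1, 1, -1)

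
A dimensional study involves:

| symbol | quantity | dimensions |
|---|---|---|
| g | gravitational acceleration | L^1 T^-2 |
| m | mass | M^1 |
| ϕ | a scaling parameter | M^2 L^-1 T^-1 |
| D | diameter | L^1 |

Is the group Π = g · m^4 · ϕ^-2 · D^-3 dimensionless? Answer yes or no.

Sum the exponent of each base dimension across the product:
  M: [g]_M + 4·[m]_M − 2·[ϕ]_M − 3·[D]_M = (0) + 4·(1) − 2·(2) − 3·(0) = 0
  L: [g]_L + 4·[m]_L − 2·[ϕ]_L − 3·[D]_L = (1) + 4·(0) − 2·(-1) − 3·(1) = 0
  T: [g]_T + 4·[m]_T − 2·[ϕ]_T − 3·[D]_T = (-2) + 4·(0) − 2·(-1) − 3·(0) = 0
All base exponents vanish — dimensionless.

yes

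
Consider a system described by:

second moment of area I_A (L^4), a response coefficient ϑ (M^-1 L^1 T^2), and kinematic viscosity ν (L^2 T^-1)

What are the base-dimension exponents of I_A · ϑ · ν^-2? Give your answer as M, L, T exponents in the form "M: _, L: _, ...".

Collect each base-dimension exponent across the product:
  M: (0) + (-1) − 2·(0) = -1
  L: (4) + (1) − 2·(2) = 1
  T: (0) + (2) − 2·(-1) = 4
So the dimensions are [M⁻¹ L T⁴].

M: -1, L: 1, T: 4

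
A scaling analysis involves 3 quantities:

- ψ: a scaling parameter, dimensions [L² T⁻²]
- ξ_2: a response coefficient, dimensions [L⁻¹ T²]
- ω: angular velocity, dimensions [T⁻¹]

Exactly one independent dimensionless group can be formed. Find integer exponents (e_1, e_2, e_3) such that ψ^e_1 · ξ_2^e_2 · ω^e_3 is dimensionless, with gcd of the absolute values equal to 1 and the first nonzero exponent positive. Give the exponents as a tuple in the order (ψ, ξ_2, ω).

(1, 2, 2)

L: e_1·(2) + e_2·(-1) + e_3·(0) = 0
T: e_1·(-2) + e_2·(2) + e_3·(-1) = 0
Solving this homogeneous linear system for the smallest-integer solution (first nonzero entry positive) gives (1, 2, 2).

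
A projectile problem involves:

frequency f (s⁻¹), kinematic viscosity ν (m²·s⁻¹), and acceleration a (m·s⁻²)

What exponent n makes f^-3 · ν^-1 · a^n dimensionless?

Balance the L exponent: (1)·n from a, plus −3·(0) − (2) = -2 from the rest, must sum to zero.
n − 2 = 0, so n = 2.

2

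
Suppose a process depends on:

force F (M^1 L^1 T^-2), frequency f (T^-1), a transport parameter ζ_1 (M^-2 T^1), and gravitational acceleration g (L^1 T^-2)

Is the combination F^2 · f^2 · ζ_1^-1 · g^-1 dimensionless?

Sum the exponent of each base dimension across the product:
  M: 2·[F]_M + 2·[f]_M − [ζ_1]_M − [g]_M = 2·(1) + 2·(0) − (-2) − (0) = 4
  L: 2·[F]_L + 2·[f]_L − [ζ_1]_L − [g]_L = 2·(1) + 2·(0) − (0) − (1) = 1
  T: 2·[F]_T + 2·[f]_T − [ζ_1]_T − [g]_T = 2·(-2) + 2·(-1) − (1) − (-2) = -5
Net dimensions [M⁴ L T⁻⁵] ≠ [1] — not dimensionless.

no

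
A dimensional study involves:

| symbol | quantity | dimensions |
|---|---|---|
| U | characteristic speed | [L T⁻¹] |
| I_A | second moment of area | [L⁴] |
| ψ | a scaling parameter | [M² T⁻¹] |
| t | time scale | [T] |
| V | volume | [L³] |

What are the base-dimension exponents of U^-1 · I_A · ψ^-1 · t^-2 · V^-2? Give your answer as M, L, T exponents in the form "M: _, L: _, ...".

M: -2, L: -3, T: 0

Collect each base-dimension exponent across the product:
  M: −(0) + (0) − (2) − 2·(0) − 2·(0) = -2
  L: −(1) + (4) − (0) − 2·(0) − 2·(3) = -3
  T: −(-1) + (0) − (-1) − 2·(1) − 2·(0) = 0
So the dimensions are [M⁻² L⁻³].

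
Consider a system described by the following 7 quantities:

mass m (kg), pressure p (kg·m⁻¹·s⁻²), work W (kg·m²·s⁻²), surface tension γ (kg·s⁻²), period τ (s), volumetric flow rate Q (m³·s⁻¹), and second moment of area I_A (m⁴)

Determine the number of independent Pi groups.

4

There are 7 variables and 3 base dimensions (M, L, T).
The dimension matrix has rank 3.
Independent dimensionless groups: 7 − 3 = 4.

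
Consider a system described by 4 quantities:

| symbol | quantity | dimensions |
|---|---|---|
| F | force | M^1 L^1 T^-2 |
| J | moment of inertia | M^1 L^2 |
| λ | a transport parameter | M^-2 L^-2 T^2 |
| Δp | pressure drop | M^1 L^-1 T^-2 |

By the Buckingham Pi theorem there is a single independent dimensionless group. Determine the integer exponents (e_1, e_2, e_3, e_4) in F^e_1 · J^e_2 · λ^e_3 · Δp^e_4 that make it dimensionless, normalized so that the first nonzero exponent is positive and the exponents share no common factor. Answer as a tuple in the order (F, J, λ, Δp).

M: e_1·(1) + e_2·(1) + e_3·(-2) + e_4·(1) = 0
L: e_1·(1) + e_2·(2) + e_3·(-2) + e_4·(-1) = 0
T: e_1·(-2) + e_2·(0) + e_3·(2) + e_4·(-2) = 0
Solving this homogeneous linear system for the smallest-integer solution (first nonzero entry positive) gives (1, 2, 2, 1).

(1, 2, 2, 1)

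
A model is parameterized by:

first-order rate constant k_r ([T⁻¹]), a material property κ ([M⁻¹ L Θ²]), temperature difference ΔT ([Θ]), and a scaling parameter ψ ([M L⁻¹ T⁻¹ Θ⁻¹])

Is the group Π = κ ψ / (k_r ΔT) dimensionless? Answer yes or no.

yes

Sum the exponent of each base dimension across the product:
  M: −[k_r]_M + [κ]_M − [ΔT]_M + [ψ]_M = −(0) + (-1) − (0) + (1) = 0
  L: −[k_r]_L + [κ]_L − [ΔT]_L + [ψ]_L = −(0) + (1) − (0) + (-1) = 0
  T: −[k_r]_T + [κ]_T − [ΔT]_T + [ψ]_T = −(-1) + (0) − (0) + (-1) = 0
  Θ: −[k_r]_Θ + [κ]_Θ − [ΔT]_Θ + [ψ]_Θ = −(0) + (2) − (1) + (-1) = 0
All base exponents vanish — dimensionless.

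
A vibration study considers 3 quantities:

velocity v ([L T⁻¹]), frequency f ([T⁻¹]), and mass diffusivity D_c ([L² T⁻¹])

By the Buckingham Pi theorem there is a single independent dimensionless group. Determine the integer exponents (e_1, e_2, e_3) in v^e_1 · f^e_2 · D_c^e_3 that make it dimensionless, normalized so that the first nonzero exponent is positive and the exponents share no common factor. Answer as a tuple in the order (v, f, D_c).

(2, -1, -1)

L: e_1·(1) + e_2·(0) + e_3·(2) = 0
T: e_1·(-1) + e_2·(-1) + e_3·(-1) = 0
Solving this homogeneous linear system for the smallest-integer solution (first nonzero entry positive) gives (2, -1, -1).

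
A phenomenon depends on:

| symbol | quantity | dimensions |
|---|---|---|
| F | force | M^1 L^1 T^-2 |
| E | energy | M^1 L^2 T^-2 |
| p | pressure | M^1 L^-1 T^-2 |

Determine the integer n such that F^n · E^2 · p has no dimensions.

-3

Balance the M exponent: (1)·n from F, plus 2·(1) + (1) = 3 from the rest, must sum to zero.
n + 3 = 0, so n = -3.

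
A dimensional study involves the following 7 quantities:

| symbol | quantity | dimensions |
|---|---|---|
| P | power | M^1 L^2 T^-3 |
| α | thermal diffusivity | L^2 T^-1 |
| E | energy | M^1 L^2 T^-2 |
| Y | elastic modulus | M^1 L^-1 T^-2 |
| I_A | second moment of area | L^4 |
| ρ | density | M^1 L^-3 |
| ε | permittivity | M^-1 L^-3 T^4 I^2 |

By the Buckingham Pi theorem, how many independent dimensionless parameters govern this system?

There are 7 variables and 4 base dimensions (M, L, T, I).
The dimension matrix has rank 4.
Independent dimensionless groups: 7 − 4 = 3.

3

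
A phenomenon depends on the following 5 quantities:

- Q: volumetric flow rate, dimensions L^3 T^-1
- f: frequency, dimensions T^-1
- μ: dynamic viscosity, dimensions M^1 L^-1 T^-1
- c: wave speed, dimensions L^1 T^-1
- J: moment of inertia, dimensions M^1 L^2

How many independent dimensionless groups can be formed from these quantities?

2

There are 5 variables and 3 base dimensions (M, L, T).
The dimension matrix has rank 3.
Independent dimensionless groups: 5 − 3 = 2.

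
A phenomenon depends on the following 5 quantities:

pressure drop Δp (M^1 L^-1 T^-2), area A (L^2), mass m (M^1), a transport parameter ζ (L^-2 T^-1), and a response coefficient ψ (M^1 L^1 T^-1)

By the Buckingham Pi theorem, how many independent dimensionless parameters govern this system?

2

There are 5 variables and 3 base dimensions (M, L, T).
The dimension matrix has rank 3.
Independent dimensionless groups: 5 − 3 = 2.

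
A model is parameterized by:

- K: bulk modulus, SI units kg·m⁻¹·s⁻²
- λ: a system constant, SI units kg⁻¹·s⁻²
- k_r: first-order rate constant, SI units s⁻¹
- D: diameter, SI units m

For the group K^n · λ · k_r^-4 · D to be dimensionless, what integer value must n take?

Balance the M exponent: (1)·n from K, plus (-1) − 4·(0) + (0) = -1 from the rest, must sum to zero.
n − 1 = 0, so n = 1.

1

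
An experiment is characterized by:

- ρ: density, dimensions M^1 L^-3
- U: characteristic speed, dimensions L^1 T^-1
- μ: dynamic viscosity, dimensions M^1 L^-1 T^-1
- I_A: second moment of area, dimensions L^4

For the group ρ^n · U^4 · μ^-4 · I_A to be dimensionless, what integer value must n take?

Balance the M exponent: (1)·n from ρ, plus 4·(0) − 4·(1) + (0) = -4 from the rest, must sum to zero.
n − 4 = 0, so n = 4.

4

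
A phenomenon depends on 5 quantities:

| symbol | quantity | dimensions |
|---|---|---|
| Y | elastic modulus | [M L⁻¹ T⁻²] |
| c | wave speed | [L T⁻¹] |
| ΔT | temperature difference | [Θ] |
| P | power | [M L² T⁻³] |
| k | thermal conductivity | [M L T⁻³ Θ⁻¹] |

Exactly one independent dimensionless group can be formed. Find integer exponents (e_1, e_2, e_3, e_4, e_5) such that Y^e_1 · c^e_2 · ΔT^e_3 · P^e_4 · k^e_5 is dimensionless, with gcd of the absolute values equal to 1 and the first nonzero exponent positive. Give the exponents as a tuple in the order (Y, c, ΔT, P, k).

(1, 1, -2, 1, -2)

M: e_1·(1) + e_2·(0) + e_3·(0) + e_4·(1) + e_5·(1) = 0
L: e_1·(-1) + e_2·(1) + e_3·(0) + e_4·(2) + e_5·(1) = 0
T: e_1·(-2) + e_2·(-1) + e_3·(0) + e_4·(-3) + e_5·(-3) = 0
Θ: e_1·(0) + e_2·(0) + e_3·(1) + e_4·(0) + e_5·(-1) = 0
Solving this homogeneous linear system for the smallest-integer solution (first nonzero entry positive) gives (1, 1, -2, 1, -2).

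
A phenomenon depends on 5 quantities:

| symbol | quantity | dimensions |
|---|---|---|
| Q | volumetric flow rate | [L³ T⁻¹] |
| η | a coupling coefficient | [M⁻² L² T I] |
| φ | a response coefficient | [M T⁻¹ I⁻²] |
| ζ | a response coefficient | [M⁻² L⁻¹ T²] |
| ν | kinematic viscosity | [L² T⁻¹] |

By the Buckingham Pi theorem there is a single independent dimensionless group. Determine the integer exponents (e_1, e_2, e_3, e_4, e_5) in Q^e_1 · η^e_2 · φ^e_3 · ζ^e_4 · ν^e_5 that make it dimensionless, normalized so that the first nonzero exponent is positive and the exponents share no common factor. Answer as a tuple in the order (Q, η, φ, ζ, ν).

M: e_1·(0) + e_2·(-2) + e_3·(1) + e_4·(-2) + e_5·(0) = 0
L: e_1·(3) + e_2·(2) + e_3·(0) + e_4·(-1) + e_5·(2) = 0
T: e_1·(-1) + e_2·(1) + e_3·(-1) + e_4·(2) + e_5·(-1) = 0
I: e_1·(0) + e_2·(1) + e_3·(-2) + e_4·(0) + e_5·(0) = 0
Solving this homogeneous linear system for the smallest-integer solution (first nonzero entry positive) gives (3, -4, -2, 3, 1).

(3, -4, -2, 3, 1)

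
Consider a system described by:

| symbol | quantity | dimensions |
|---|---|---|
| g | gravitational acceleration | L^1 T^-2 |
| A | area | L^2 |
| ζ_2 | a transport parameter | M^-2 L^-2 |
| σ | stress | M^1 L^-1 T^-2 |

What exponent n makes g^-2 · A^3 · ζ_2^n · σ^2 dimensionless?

1

Balance the M exponent: (-2)·n from ζ_2, plus −2·(0) + 3·(0) + 2·(1) = 2 from the rest, must sum to zero.
-2n + 2 = 0, so n = 1.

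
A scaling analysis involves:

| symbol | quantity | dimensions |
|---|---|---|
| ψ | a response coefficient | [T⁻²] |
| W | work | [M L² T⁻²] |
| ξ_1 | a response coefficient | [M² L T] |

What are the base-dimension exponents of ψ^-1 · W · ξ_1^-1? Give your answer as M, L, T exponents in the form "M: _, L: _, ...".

M: -1, L: 1, T: -1

Collect each base-dimension exponent across the product:
  M: −(0) + (1) − (2) = -1
  L: −(0) + (2) − (1) = 1
  T: −(-2) + (-2) − (1) = -1
So the dimensions are [M⁻¹ L T⁻¹].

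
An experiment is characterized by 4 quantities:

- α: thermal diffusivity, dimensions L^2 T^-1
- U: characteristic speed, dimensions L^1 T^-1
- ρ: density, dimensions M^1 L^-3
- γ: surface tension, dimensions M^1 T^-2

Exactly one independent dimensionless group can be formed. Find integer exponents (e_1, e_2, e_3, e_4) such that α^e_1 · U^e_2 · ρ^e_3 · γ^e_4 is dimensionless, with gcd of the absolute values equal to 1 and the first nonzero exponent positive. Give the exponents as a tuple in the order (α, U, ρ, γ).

M: e_1·(0) + e_2·(0) + e_3·(1) + e_4·(1) = 0
L: e_1·(2) + e_2·(1) + e_3·(-3) + e_4·(0) = 0
T: e_1·(-1) + e_2·(-1) + e_3·(0) + e_4·(-2) = 0
Solving this homogeneous linear system for the smallest-integer solution (first nonzero entry positive) gives (1, 1, 1, -1).

(1, 1, 1, -1)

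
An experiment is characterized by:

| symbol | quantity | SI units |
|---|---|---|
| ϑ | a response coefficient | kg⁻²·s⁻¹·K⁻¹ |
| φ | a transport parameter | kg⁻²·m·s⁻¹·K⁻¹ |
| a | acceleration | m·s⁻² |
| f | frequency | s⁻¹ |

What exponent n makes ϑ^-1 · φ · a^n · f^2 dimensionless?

-1

Balance the L exponent: (1)·n from a, plus −(0) + (1) + 2·(0) = 1 from the rest, must sum to zero.
n + 1 = 0, so n = -1.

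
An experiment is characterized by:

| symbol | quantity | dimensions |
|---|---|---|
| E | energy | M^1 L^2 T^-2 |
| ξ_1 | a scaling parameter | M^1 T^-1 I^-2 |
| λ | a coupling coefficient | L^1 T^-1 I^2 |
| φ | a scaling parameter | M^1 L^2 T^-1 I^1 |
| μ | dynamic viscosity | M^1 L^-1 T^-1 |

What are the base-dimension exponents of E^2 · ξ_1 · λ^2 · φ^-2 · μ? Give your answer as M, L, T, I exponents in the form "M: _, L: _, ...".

Collect each base-dimension exponent across the product:
  M: 2·(1) + (1) + 2·(0) − 2·(1) + (1) = 2
  L: 2·(2) + (0) + 2·(1) − 2·(2) + (-1) = 1
  T: 2·(-2) + (-1) + 2·(-1) − 2·(-1) + (-1) = -6
  I: 2·(0) + (-2) + 2·(2) − 2·(1) + (0) = 0
So the dimensions are [M² L T⁻⁶].

M: 2, L: 1, T: -6, I: 0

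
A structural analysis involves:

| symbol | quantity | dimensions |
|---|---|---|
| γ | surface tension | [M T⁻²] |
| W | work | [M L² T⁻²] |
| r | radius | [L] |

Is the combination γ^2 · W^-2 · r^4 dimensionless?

yes

Sum the exponent of each base dimension across the product:
  M: 2·[γ]_M − 2·[W]_M + 4·[r]_M = 2·(1) − 2·(1) + 4·(0) = 0
  L: 2·[γ]_L − 2·[W]_L + 4·[r]_L = 2·(0) − 2·(2) + 4·(1) = 0
  T: 2·[γ]_T − 2·[W]_T + 4·[r]_T = 2·(-2) − 2·(-2) + 4·(0) = 0
All base exponents vanish — dimensionless.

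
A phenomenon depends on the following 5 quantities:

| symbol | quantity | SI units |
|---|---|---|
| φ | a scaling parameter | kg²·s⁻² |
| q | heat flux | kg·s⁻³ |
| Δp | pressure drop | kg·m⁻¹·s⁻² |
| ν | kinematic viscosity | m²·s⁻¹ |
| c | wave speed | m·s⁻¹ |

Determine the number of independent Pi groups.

2

There are 5 variables and 3 base dimensions (M, L, T).
The dimension matrix has rank 3.
Independent dimensionless groups: 5 − 3 = 2.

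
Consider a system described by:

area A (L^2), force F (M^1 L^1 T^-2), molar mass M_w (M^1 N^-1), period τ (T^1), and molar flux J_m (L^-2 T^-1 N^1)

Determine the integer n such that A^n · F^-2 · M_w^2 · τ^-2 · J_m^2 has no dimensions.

3

Balance the L exponent: (2)·n from A, plus −2·(1) + 2·(0) − 2·(0) + 2·(-2) = -6 from the rest, must sum to zero.
2n − 6 = 0, so n = 3.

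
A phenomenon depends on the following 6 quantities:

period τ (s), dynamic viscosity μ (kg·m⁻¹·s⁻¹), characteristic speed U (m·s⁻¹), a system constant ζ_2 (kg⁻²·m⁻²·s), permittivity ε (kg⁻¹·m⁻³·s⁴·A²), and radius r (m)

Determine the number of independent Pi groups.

There are 6 variables and 4 base dimensions (M, L, T, I).
The dimension matrix has rank 4.
Independent dimensionless groups: 6 − 4 = 2.

2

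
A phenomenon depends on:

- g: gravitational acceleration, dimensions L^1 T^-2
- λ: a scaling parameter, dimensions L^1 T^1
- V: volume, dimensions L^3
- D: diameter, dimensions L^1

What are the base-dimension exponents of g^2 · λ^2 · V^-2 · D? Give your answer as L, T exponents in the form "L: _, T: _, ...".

Collect each base-dimension exponent across the product:
  L: 2·(1) + 2·(1) − 2·(3) + (1) = -1
  T: 2·(-2) + 2·(1) − 2·(0) + (0) = -2
So the dimensions are [L⁻¹ T⁻²].

L: -1, T: -2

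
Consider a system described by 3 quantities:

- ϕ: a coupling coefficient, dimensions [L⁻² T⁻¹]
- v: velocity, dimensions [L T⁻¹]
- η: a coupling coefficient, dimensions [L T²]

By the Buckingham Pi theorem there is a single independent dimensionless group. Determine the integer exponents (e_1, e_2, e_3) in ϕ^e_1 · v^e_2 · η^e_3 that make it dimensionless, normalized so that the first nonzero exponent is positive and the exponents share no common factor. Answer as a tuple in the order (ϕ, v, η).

L: e_1·(-2) + e_2·(1) + e_3·(1) = 0
T: e_1·(-1) + e_2·(-1) + e_3·(2) = 0
Solving this homogeneous linear system for the smallest-integer solution (first nonzero entry positive) gives (1, 1, 1).

(1, 1, 1)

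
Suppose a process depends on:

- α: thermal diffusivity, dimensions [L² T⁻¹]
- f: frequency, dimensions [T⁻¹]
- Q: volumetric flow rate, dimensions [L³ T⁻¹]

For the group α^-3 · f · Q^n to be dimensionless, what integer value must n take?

Balance the L exponent: (3)·n from Q, plus −3·(2) + (0) = -6 from the rest, must sum to zero.
3n − 6 = 0, so n = 2.

2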